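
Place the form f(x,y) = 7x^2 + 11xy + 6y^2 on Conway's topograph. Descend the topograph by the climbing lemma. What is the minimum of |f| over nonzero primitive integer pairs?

translate: b→-3 (≡11 mod 14), so (7,11,6)→(7,-3,2)
flip: (7,-3,2)→(2,3,7)
translate: b→-1 (≡3 mod 4), so (2,3,7)→(2,-1,6)
reduced (well bottom): (2,-1,6) with a≤c, −a<b≤a
well minimum = a = 2

2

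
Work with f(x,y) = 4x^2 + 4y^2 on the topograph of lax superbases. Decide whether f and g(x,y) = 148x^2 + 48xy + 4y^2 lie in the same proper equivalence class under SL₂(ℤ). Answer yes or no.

D₁ = -64, D₂ = -64
f: reduced (well bottom): (4,0,4) with a≤c, −a<b≤a
g: flip: (148,48,4)→(4,-48,148)
g: translate: b→0 (≡-48 mod 8), so (4,-48,148)→(4,0,4)
g: reduced (well bottom): (4,0,4) with a≤c, −a<b≤a
reduced forms (4, 0, 4) vs (4, 0, 4) ⇒ equivalent

yes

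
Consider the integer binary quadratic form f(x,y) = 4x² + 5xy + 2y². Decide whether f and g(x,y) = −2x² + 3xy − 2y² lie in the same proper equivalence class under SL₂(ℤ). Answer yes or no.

D₁ = -7, D₂ = -7
f: translate: b→-3 (≡5 mod 8), so (4,5,2)→(4,-3,1)
f: flip: (4,-3,1)→(1,3,4)
f: translate: b→1 (≡3 mod 2), so (1,3,4)→(1,1,2)
f: reduced (well bottom): (1,1,2) with a≤c, −a<b≤a
g is negative-definite; reduce −g:
−g: translate: b→1 (≡-3 mod 4), so (2,-3,2)→(2,1,1)
−g: flip: (2,1,1)→(1,-1,2)
−g: translate: b→1 (≡-1 mod 2), so (1,-1,2)→(1,1,2)
−g: reduced (well bottom): (1,1,2) with a≤c, −a<b≤a
flip sign back: reduced form of g is (-1,-1,-2)
reduced forms (1, 1, 2) vs (-1, -1, -2) ⇒ inequivalent

no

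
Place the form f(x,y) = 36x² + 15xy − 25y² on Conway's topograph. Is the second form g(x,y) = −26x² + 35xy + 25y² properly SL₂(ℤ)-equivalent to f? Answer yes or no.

D₁ = 3825, D₂ = 3825
river cycle of f (length 24): (-25, 35, 26), (26, 17, -34), (-34, 51, 9), (9, 57, -16), (-16, 39, 36), (36, 33, -19), (-19, 43, 26), (26, 61, -1), (-1, 61, 26), (26, 43, -19), … (14 more)
river cycle of g (length 24): (25, 15, -36), (-36, 57, 4), (4, 55, -50), (-50, 45, 9), (9, 45, -50), (-50, 55, 4), (4, 57, -36), (-36, 15, 25), (25, 35, -26), (-26, 17, 34), … (14 more)
cycles differ ⇒ inequivalent

no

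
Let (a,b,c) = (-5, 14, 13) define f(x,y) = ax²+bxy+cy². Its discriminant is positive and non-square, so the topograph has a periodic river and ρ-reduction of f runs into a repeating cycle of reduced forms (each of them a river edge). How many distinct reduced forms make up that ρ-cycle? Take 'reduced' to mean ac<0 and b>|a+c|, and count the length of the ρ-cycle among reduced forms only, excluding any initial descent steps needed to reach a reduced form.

D = 456, ⌊√D⌋ = 21
river: ρ → (13,12,-6)
river: ρ → (-6,12,13)
river: ρ → (13,14,-5)
river: ρ → (-5,16,10)
river: ρ → (10,4,-11)
river: ρ → (-11,18,3)
river: ρ → (3,18,-11)
river: ρ → (-11,4,10)
river: ρ → (10,16,-5)
river: ρ → (-5,14,13)
ρ-cycle length = 10 (tail of 0 descent steps not counted)

10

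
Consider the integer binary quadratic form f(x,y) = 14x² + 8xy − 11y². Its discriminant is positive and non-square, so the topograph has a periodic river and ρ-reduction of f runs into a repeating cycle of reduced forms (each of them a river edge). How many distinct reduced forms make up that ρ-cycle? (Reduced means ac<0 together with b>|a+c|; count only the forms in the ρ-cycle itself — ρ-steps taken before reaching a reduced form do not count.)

D = 680, ⌊√D⌋ = 26
river: ρ → (-11,14,11)
river: ρ → (11,8,-14)
river: ρ → (-14,20,5)
river: ρ → (5,20,-14)
river: ρ → (-14,8,11)
river: ρ → (11,14,-11)
river: ρ → (-11,8,14)
river: ρ → (14,20,-5)
river: ρ → (-5,20,14)
river: ρ → (14,8,-11)
ρ-cycle length = 10 (tail of 0 descent steps not counted)

10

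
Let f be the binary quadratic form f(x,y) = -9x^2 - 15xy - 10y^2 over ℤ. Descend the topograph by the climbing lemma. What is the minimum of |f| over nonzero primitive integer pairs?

translate: b→-3 (≡15 mod 18), so (9,15,10)→(9,-3,4)
flip: (9,-3,4)→(4,3,9)
reduced (well bottom): (4,3,9) with a≤c, −a<b≤a
well minimum |f| = |-4| = 4 (negative-definite)

4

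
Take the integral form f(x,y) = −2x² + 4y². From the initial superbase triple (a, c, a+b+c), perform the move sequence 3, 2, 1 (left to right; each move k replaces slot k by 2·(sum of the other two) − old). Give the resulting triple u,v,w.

start (-2,4,2) = (f(1,0),f(0,1),f(1,1))
replace slot 3: 2·((-2)+4) − 2 = 2 → (-2,4,2)
replace slot 2: 2·((-2)+2) − 4 = -4 → (-2,-4,2)
replace slot 1: 2·((-4)+2) − (-2) = -2 → (-2,-4,2)

-2,-4,2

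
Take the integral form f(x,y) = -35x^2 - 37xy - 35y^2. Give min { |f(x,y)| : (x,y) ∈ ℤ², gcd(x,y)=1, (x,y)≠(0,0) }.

translate: b→-33 (≡37 mod 70), so (35,37,35)→(35,-33,33)
flip: (35,-33,33)→(33,33,35)
reduced (well bottom): (33,33,35) with a≤c, −a<b≤a
well minimum |f| = |-33| = 33 (negative-definite)

33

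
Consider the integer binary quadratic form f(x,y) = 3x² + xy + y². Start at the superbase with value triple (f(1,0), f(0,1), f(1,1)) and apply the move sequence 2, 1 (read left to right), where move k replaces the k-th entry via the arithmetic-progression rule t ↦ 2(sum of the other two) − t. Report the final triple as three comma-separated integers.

start (3,1,5) = (f(1,0),f(0,1),f(1,1))
replace slot 2: 2·(3+5) − 1 = 15 → (3,15,5)
replace slot 1: 2·(15+5) − 3 = 37 → (37,15,5)

37,15,5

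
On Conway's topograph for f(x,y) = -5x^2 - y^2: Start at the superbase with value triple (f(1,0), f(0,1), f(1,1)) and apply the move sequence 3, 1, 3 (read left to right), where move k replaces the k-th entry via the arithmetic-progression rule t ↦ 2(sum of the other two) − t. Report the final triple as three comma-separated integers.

start (-5,-1,-6) = (f(1,0),f(0,1),f(1,1))
replace slot 3: 2·((-5)+(-1)) − (-6) = -6 → (-5,-1,-6)
replace slot 1: 2·((-1)+(-6)) − (-5) = -9 → (-9,-1,-6)
replace slot 3: 2·((-9)+(-1)) − (-6) = -14 → (-9,-1,-14)

-9,-1,-14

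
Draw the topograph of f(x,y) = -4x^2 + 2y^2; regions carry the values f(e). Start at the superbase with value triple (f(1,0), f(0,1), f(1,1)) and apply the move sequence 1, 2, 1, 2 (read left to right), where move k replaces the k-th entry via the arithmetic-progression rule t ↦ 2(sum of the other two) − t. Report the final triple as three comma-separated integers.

start (-4,2,-2) = (f(1,0),f(0,1),f(1,1))
replace slot 1: 2·(2+(-2)) − (-4) = 4 → (4,2,-2)
replace slot 2: 2·(4+(-2)) − 2 = 2 → (4,2,-2)
replace slot 1: 2·(2+(-2)) − 4 = -4 → (-4,2,-2)
replace slot 2: 2·((-4)+(-2)) − 2 = -14 → (-4,-14,-2)

-4,-14,-2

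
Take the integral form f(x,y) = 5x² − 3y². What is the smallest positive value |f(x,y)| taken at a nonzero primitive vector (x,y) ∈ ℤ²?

descent: ρ → (-3,6,2)  [lands on river]
river: ρ → (2,6,-3)
closes: descent 1, river 2
min |a| on river = 2

2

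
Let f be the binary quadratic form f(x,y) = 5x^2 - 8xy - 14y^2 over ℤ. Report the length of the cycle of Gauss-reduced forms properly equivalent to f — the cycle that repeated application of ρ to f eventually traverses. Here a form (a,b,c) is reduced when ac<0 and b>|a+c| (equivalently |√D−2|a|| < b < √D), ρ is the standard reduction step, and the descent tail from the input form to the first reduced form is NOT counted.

D = 344, ⌊√D⌋ = 18
descent: ρ → (-14,8,5)
descent: ρ → (5,12,-10)  [lands on river]
river: ρ → (-10,8,7)
river: ρ → (7,6,-11)
river: ρ → (-11,16,2)
river: ρ → (2,16,-11)
river: ρ → (-11,6,7)
river: ρ → (7,8,-10)
river: ρ → (-10,12,5)
river: ρ → (5,18,-1)
river: ρ → (-1,18,5)
ρ-cycle length = 10 (tail of 2 descent steps not counted)

10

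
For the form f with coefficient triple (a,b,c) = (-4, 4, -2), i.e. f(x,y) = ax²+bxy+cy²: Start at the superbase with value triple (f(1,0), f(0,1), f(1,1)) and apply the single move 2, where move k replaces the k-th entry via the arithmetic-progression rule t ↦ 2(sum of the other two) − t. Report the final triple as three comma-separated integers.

start (-4,-2,-2) = (f(1,0),f(0,1),f(1,1))
replace slot 2: 2·((-4)+(-2)) − (-2) = -10 → (-4,-10,-2)

-4,-10,-2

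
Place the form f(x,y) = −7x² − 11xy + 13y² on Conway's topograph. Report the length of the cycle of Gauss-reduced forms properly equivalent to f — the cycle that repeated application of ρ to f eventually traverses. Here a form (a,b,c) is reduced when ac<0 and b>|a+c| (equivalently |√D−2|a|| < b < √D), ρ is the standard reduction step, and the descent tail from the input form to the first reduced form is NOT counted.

D = 485, ⌊√D⌋ = 22
descent: ρ → (13,11,-7)  [lands on river]
river: ρ → (-7,17,7)
river: ρ → (7,11,-13)
river: ρ → (-13,15,5)
river: ρ → (5,15,-13)
river: ρ → (-13,11,7)
river: ρ → (7,17,-7)
river: ρ → (-7,11,13)
river: ρ → (13,15,-5)
river: ρ → (-5,15,13)
ρ-cycle length = 10 (tail of 1 descent step not counted)

10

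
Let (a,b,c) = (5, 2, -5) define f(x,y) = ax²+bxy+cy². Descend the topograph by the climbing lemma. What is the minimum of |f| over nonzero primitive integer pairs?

river: ρ → (-5,8,2)
river: ρ → (2,8,-5)
river: ρ → (-5,2,5)
river: ρ → (5,8,-2)
river: ρ → (-2,8,5)
river: ρ → (5,2,-5)
closes: descent 0, river 6
min |a| on river = 2

2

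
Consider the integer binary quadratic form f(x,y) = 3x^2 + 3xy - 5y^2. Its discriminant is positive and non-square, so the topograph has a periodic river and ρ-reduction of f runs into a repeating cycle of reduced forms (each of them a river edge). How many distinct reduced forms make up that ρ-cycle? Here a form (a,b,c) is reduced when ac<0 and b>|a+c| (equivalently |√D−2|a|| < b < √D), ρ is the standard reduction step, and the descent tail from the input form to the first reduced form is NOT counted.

D = 69, ⌊√D⌋ = 8
river: ρ → (-5,7,1)
river: ρ → (1,7,-5)
river: ρ → (-5,3,3)
river: ρ → (3,3,-5)
ρ-cycle length = 4 (tail of 0 descent steps not counted)

4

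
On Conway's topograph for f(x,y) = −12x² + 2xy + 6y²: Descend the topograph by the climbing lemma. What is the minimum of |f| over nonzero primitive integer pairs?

descent: ρ → (6,10,-8)  [lands on river]
river: ρ → (-8,6,8)
river: ρ → (8,10,-6)
river: ρ → (-6,14,4)
river: ρ → (4,10,-12)
river: ρ → (-12,14,2)
river: ρ → (2,14,-12)
river: ρ → (-12,10,4)
river: ρ → (4,14,-6)
river: ρ → (-6,10,8)
river: ρ → (8,6,-8)
river: ρ → (-8,10,6)
river: ρ → (6,14,-4)
river: ρ → (-4,10,12)
river: ρ → (12,14,-2)
river: ρ → (-2,14,12)
river: ρ → (12,10,-4)
river: ρ → (-4,14,6)
closes: descent 1, river 18
min |a| on river = 2

2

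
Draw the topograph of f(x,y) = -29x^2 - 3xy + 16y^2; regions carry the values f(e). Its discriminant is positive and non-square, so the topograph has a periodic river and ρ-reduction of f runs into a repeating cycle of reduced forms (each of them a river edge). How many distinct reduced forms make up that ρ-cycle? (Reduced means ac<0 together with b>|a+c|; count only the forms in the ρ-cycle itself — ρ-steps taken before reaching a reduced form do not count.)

D = 1865, ⌊√D⌋ = 43
descent: ρ → (16,35,-10)  [lands on river]
river: ρ → (-10,25,31)
river: ρ → (31,37,-4)
river: ρ → (-4,43,1)
river: ρ → (1,43,-4)
river: ρ → (-4,37,31)
river: ρ → (31,25,-10)
river: ρ → (-10,35,16)
river: ρ → (16,29,-16)
river: ρ → (-16,35,10)
river: ρ → (10,25,-31)
river: ρ → (-31,37,4)
river: ρ → (4,43,-1)
river: ρ → (-1,43,4)
river: ρ → (4,37,-31)
river: ρ → (-31,25,10)
river: ρ → (10,35,-16)
river: ρ → (-16,29,16)
ρ-cycle length = 18 (tail of 1 descent step not counted)

18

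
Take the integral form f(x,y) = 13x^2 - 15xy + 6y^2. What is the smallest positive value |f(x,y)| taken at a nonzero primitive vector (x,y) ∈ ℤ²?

translate: b→11 (≡-15 mod 26), so (13,-15,6)→(13,11,4)
flip: (13,11,4)→(4,-11,13)
translate: b→-3 (≡-11 mod 8), so (4,-11,13)→(4,-3,6)
reduced (well bottom): (4,-3,6) with a≤c, −a<b≤a
well minimum = a = 4

4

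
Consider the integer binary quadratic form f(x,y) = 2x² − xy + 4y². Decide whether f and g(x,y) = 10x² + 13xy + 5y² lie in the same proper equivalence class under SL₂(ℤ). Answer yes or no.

D₁ = -31, D₂ = -31
f: reduced (well bottom): (2,-1,4) with a≤c, −a<b≤a
g: translate: b→-7 (≡13 mod 20), so (10,13,5)→(10,-7,2)
g: flip: (10,-7,2)→(2,7,10)
g: translate: b→-1 (≡7 mod 4), so (2,7,10)→(2,-1,4)
g: reduced (well bottom): (2,-1,4) with a≤c, −a<b≤a
reduced forms (2, -1, 4) vs (2, -1, 4) ⇒ equivalent

yes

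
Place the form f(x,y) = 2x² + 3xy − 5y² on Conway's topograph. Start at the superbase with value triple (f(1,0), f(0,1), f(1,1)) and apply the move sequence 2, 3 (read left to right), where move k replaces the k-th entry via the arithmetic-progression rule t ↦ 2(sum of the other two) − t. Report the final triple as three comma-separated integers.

start (2,-5,0) = (f(1,0),f(0,1),f(1,1))
replace slot 2: 2·(2+0) − (-5) = 9 → (2,9,0)
replace slot 3: 2·(2+9) − 0 = 22 → (2,9,22)

2,9,22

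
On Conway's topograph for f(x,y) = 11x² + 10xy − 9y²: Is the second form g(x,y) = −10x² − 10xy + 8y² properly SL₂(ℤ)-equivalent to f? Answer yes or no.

D₁ = 496, D₂ = 420
discriminants differ ⇒ not SL₂(ℤ)-equivalent

no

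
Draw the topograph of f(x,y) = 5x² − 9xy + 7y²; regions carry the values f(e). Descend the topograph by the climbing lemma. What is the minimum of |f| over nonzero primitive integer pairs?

translate: b→1 (≡-9 mod 10), so (5,-9,7)→(5,1,3)
flip: (5,1,3)→(3,-1,5)
reduced (well bottom): (3,-1,5) with a≤c, −a<b≤a
well minimum = a = 3

3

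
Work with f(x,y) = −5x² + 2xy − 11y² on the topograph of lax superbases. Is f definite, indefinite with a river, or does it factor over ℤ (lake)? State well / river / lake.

D = b²−4ac = 2² − 4·(-5)·(-11) = -216
D < 0 ⇒ definite ⇒ every region one sign ⇒ single well

well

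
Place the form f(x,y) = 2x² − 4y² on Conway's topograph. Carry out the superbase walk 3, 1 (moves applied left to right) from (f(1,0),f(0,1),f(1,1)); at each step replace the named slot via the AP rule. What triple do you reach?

start (2,-4,-2) = (f(1,0),f(0,1),f(1,1))
replace slot 3: 2·(2+(-4)) − (-2) = -2 → (2,-4,-2)
replace slot 1: 2·((-4)+(-2)) − 2 = -14 → (-14,-4,-2)

-14,-4,-2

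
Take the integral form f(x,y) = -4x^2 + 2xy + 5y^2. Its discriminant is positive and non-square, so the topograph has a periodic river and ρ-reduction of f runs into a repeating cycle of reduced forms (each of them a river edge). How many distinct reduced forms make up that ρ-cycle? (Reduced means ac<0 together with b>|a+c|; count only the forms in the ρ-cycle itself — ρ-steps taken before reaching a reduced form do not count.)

D = 84, ⌊√D⌋ = 9
river: ρ → (5,8,-1)
river: ρ → (-1,8,5)
river: ρ → (5,2,-4)
river: ρ → (-4,6,3)
river: ρ → (3,6,-4)
river: ρ → (-4,2,5)
ρ-cycle length = 6 (tail of 0 descent steps not counted)

6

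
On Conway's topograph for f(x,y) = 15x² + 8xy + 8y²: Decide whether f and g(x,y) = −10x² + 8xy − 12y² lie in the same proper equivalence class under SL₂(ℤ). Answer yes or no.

D₁ = -416, D₂ = -416
f: flip: (15,8,8)→(8,-8,15)
f: translate: b→8 (≡-8 mod 16), so (8,-8,15)→(8,8,15)
f: reduced (well bottom): (8,8,15) with a≤c, −a<b≤a
g is negative-definite; reduce −g:
−g: reduced (well bottom): (10,-8,12) with a≤c, −a<b≤a
flip sign back: reduced form of g is (-10,8,-12)
reduced forms (8, 8, 15) vs (-10, 8, -12) ⇒ inequivalent

no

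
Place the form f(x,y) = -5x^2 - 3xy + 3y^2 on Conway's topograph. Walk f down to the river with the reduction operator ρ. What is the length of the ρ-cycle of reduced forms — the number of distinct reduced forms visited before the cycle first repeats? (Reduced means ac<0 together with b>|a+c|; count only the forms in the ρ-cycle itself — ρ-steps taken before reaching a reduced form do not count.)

D = 69, ⌊√D⌋ = 8
descent: ρ → (3,3,-5)  [lands on river]
river: ρ → (-5,7,1)
river: ρ → (1,7,-5)
river: ρ → (-5,3,3)
ρ-cycle length = 4 (tail of 1 descent step not counted)

4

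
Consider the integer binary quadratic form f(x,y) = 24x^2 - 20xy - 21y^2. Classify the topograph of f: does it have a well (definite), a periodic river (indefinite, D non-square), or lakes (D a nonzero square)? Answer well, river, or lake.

D = b²−4ac = (-20)² − 4·24·(-21) = 2416
D > 0 non-square ⇒ indefinite ⇒ periodic river

river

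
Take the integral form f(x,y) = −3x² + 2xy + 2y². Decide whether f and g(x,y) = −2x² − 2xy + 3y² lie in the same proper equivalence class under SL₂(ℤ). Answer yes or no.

D₁ = 28, D₂ = 28
river cycle of f (length 4): (2, 2, -3), (-3, 4, 1), (1, 4, -3), (-3, 2, 2)
river cycle of g (length 4): (3, 2, -2), (-2, 2, 3), (3, 4, -1), (-1, 4, 3)
cycles differ ⇒ inequivalent

no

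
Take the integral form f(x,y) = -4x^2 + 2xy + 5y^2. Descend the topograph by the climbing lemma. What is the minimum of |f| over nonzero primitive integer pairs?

river: ρ → (5,8,-1)
river: ρ → (-1,8,5)
river: ρ → (5,2,-4)
river: ρ → (-4,6,3)
river: ρ → (3,6,-4)
river: ρ → (-4,2,5)
closes: descent 0, river 6
min |a| on river = 1

1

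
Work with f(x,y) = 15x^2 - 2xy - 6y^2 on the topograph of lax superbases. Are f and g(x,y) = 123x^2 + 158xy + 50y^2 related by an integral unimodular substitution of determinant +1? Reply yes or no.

D₁ = 364, D₂ = 364
river cycle of f (length 8): (-6, 14, 7), (7, 14, -6), (-6, 10, 11), (11, 12, -5), (-5, 18, 2), (2, 18, -5), (-5, 12, 11), (11, 10, -6)
river cycle of g (length 8): (7, 14, -6), (-6, 10, 11), (11, 12, -5), (-5, 18, 2), (2, 18, -5), (-5, 12, 11), (11, 10, -6), (-6, 14, 7)
cycles coincide ⇒ equivalent

yes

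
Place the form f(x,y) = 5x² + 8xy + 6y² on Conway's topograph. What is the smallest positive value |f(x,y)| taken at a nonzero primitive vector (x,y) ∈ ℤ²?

translate: b→-2 (≡8 mod 10), so (5,8,6)→(5,-2,3)
flip: (5,-2,3)→(3,2,5)
reduced (well bottom): (3,2,5) with a≤c, −a<b≤a
well minimum = a = 3

3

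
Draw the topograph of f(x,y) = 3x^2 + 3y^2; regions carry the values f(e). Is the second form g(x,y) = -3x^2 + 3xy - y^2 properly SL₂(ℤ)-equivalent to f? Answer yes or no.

D₁ = -36, D₂ = -3
discriminants differ ⇒ not SL₂(ℤ)-equivalent

no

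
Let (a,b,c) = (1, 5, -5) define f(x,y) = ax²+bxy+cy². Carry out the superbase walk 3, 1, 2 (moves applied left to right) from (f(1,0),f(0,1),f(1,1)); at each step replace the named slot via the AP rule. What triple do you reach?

start (1,-5,1) = (f(1,0),f(0,1),f(1,1))
replace slot 3: 2·(1+(-5)) − 1 = -9 → (1,-5,-9)
replace slot 1: 2·((-5)+(-9)) − 1 = -29 → (-29,-5,-9)
replace slot 2: 2·((-29)+(-9)) − (-5) = -71 → (-29,-71,-9)

-29,-71,-9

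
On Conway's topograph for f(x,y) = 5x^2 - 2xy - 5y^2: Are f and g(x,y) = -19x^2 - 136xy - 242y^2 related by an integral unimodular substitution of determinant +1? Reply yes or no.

D₁ = 104, D₂ = 104
river cycle of f (length 6): (-5, 2, 5), (5, 8, -2), (-2, 8, 5), (5, 2, -5), (-5, 8, 2), (2, 8, -5)
river cycle of g (length 6): (-2, 8, 5), (5, 2, -5), (-5, 8, 2), (2, 8, -5), (-5, 2, 5), (5, 8, -2)
cycles coincide ⇒ equivalent

yes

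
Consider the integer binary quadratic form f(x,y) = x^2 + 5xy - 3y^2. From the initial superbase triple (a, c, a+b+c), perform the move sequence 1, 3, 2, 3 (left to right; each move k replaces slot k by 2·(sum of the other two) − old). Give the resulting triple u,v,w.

start (1,-3,3) = (f(1,0),f(0,1),f(1,1))
replace slot 1: 2·((-3)+3) − 1 = -1 → (-1,-3,3)
replace slot 3: 2·((-1)+(-3)) − 3 = -11 → (-1,-3,-11)
replace slot 2: 2·((-1)+(-11)) − (-3) = -21 → (-1,-21,-11)
replace slot 3: 2·((-1)+(-21)) − (-11) = -33 → (-1,-21,-33)

-1,-21,-33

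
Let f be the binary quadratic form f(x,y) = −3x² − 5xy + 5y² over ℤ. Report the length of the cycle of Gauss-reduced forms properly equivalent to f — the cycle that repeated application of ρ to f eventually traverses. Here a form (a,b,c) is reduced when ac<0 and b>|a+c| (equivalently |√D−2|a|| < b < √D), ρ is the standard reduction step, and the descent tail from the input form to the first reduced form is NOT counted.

D = 85, ⌊√D⌋ = 9
descent: ρ → (5,5,-3)  [lands on river]
river: ρ → (-3,7,3)
river: ρ → (3,5,-5)
river: ρ → (-5,5,3)
river: ρ → (3,7,-3)
river: ρ → (-3,5,5)
ρ-cycle length = 6 (tail of 1 descent step not counted)

6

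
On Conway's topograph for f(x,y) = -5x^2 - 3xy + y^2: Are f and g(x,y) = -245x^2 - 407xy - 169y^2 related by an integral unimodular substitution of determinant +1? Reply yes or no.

D₁ = 29, D₂ = 29
river cycle of f (length 2): (1, 5, -1), (-1, 5, 1)
river cycle of g (length 2): (1, 5, -1), (-1, 5, 1)
cycles coincide ⇒ equivalent

yes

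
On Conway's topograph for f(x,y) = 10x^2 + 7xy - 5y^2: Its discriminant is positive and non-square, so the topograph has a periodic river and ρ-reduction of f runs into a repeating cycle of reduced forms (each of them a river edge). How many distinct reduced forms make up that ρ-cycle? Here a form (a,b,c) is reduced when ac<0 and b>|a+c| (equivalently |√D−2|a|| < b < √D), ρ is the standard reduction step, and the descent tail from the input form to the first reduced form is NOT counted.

D = 249, ⌊√D⌋ = 15
river: ρ → (-5,13,4)
river: ρ → (4,11,-8)
river: ρ → (-8,5,7)
river: ρ → (7,9,-6)
river: ρ → (-6,15,1)
river: ρ → (1,15,-6)
river: ρ → (-6,9,7)
river: ρ → (7,5,-8)
river: ρ → (-8,11,4)
river: ρ → (4,13,-5)
river: ρ → (-5,7,10)
river: ρ → (10,13,-2)
river: ρ → (-2,15,3)
river: ρ → (3,15,-2)
river: ρ → (-2,13,10)
river: ρ → (10,7,-5)
ρ-cycle length = 16 (tail of 0 descent steps not counted)

16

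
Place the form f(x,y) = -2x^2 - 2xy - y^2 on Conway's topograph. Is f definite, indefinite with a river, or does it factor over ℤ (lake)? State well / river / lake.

D = b²−4ac = (-2)² − 4·(-2)·(-1) = -4
D < 0 ⇒ definite ⇒ every region one sign ⇒ single well

well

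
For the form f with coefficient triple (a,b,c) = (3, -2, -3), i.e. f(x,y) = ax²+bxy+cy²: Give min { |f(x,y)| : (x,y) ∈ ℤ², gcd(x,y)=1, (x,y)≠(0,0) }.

descent: ρ → (-3,2,3)  [lands on river]
river: ρ → (3,4,-2)
river: ρ → (-2,4,3)
river: ρ → (3,2,-3)
river: ρ → (-3,4,2)
river: ρ → (2,4,-3)
closes: descent 1, river 6
min |a| on river = 2

2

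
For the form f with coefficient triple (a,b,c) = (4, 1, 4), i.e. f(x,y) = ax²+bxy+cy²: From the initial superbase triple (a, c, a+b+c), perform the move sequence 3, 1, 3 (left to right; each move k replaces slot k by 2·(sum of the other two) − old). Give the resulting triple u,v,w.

start (4,4,9) = (f(1,0),f(0,1),f(1,1))
replace slot 3: 2·(4+4) − 9 = 7 → (4,4,7)
replace slot 1: 2·(4+7) − 4 = 18 → (18,4,7)
replace slot 3: 2·(18+4) − 7 = 37 → (18,4,37)

18,4,37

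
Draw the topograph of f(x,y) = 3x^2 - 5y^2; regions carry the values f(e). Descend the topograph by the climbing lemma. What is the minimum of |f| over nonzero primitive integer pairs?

descent: ρ → (-5,0,3)
descent: ρ → (3,6,-2)  [lands on river]
river: ρ → (-2,6,3)
closes: descent 2, river 2
min |a| on river = 2

2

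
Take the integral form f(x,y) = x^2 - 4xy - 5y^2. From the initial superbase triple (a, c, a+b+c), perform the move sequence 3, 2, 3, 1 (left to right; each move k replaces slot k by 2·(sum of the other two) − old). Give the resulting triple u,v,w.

start (1,-5,-8) = (f(1,0),f(0,1),f(1,1))
replace slot 3: 2·(1+(-5)) − (-8) = 0 → (1,-5,0)
replace slot 2: 2·(1+0) − (-5) = 7 → (1,7,0)
replace slot 3: 2·(1+7) − 0 = 16 → (1,7,16)
replace slot 1: 2·(7+16) − 1 = 45 → (45,7,16)

45,7,16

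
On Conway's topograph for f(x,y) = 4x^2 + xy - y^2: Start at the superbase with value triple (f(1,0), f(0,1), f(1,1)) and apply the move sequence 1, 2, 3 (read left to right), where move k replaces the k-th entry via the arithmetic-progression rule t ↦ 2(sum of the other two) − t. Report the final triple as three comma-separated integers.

start (4,-1,4) = (f(1,0),f(0,1),f(1,1))
replace slot 1: 2·((-1)+4) − 4 = 2 → (2,-1,4)
replace slot 2: 2·(2+4) − (-1) = 13 → (2,13,4)
replace slot 3: 2·(2+13) − 4 = 26 → (2,13,26)

2,13,26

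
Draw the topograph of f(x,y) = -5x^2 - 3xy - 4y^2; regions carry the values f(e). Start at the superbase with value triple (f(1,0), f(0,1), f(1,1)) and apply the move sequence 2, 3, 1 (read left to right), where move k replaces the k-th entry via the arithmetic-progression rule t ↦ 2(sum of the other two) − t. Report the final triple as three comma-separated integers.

start (-5,-4,-12) = (f(1,0),f(0,1),f(1,1))
replace slot 2: 2·((-5)+(-12)) − (-4) = -30 → (-5,-30,-12)
replace slot 3: 2·((-5)+(-30)) − (-12) = -58 → (-5,-30,-58)
replace slot 1: 2·((-30)+(-58)) − (-5) = -171 → (-171,-30,-58)

-171,-30,-58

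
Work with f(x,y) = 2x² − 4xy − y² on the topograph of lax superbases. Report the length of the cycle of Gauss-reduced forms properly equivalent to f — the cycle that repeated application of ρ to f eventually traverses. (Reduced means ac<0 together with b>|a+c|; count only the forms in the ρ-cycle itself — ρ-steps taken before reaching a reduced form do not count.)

D = 24, ⌊√D⌋ = 4
descent: ρ → (-1,4,2)  [lands on river]
river: ρ → (2,4,-1)
ρ-cycle length = 2 (tail of 1 descent step not counted)

2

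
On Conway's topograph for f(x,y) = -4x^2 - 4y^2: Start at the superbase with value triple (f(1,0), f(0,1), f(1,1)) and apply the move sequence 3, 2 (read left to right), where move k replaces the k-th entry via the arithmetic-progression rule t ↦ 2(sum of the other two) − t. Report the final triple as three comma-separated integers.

start (-4,-4,-8) = (f(1,0),f(0,1),f(1,1))
replace slot 3: 2·((-4)+(-4)) − (-8) = -8 → (-4,-4,-8)
replace slot 2: 2·((-4)+(-8)) − (-4) = -20 → (-4,-20,-8)

-4,-20,-8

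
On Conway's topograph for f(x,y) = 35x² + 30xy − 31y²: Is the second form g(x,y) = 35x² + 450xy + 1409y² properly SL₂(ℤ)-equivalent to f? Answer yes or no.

D₁ = 5240, D₂ = 5240
river cycle of f (length 18): (-31, 32, 34), (34, 36, -29), (-29, 22, 41), (41, 60, -10), (-10, 60, 41), (41, 22, -29), (-29, 36, 34), (34, 32, -31), (-31, 30, 35), (35, 40, -26), … (8 more)
river cycle of g (length 18): (35, 30, -31), (-31, 32, 34), (34, 36, -29), (-29, 22, 41), (41, 60, -10), (-10, 60, 41), (41, 22, -29), (-29, 36, 34), (34, 32, -31), (-31, 30, 35), … (8 more)
cycles coincide ⇒ equivalent

yes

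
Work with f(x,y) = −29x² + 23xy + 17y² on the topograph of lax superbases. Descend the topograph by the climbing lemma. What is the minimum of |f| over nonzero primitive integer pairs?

river: ρ → (17,45,-7)
river: ρ → (-7,39,35)
river: ρ → (35,31,-11)
river: ρ → (-11,35,29)
river: ρ → (29,23,-17)
river: ρ → (-17,45,7)
river: ρ → (7,39,-35)
river: ρ → (-35,31,11)
river: ρ → (11,35,-29)
river: ρ → (-29,23,17)
closes: descent 0, river 10
min |a| on river = 7

7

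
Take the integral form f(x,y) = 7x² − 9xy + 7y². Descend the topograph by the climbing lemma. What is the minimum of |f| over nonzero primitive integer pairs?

translate: b→5 (≡-9 mod 14), so (7,-9,7)→(7,5,5)
flip: (7,5,5)→(5,-5,7)
translate: b→5 (≡-5 mod 10), so (5,-5,7)→(5,5,7)
reduced (well bottom): (5,5,7) with a≤c, −a<b≤a
well minimum = a = 5

5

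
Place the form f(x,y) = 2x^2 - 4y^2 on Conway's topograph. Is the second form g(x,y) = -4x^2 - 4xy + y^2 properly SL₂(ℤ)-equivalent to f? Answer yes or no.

D₁ = 32, D₂ = 32
river cycle of f (length 2): (2, 4, -2), (-2, 4, 2)
river cycle of g (length 2): (1, 4, -4), (-4, 4, 1)
cycles differ ⇒ inequivalent

no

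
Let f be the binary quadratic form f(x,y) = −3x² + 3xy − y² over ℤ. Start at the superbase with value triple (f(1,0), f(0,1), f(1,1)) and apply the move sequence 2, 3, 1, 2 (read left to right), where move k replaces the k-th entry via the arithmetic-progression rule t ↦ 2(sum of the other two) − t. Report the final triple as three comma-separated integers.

start (-3,-1,-1) = (f(1,0),f(0,1),f(1,1))
replace slot 2: 2·((-3)+(-1)) − (-1) = -7 → (-3,-7,-1)
replace slot 3: 2·((-3)+(-7)) − (-1) = -19 → (-3,-7,-19)
replace slot 1: 2·((-7)+(-19)) − (-3) = -49 → (-49,-7,-19)
replace slot 2: 2·((-49)+(-19)) − (-7) = -129 → (-49,-129,-19)

-49,-129,-19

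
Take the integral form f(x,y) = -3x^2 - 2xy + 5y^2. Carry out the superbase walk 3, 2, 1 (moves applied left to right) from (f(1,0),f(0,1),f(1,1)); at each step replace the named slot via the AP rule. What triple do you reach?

start (-3,5,0) = (f(1,0),f(0,1),f(1,1))
replace slot 3: 2·((-3)+5) − 0 = 4 → (-3,5,4)
replace slot 2: 2·((-3)+4) − 5 = -3 → (-3,-3,4)
replace slot 1: 2·((-3)+4) − (-3) = 5 → (5,-3,4)

5,-3,4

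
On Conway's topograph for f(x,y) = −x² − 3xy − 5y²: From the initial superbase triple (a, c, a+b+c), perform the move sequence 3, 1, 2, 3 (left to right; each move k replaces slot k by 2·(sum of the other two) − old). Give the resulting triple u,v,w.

start (-1,-5,-9) = (f(1,0),f(0,1),f(1,1))
replace slot 3: 2·((-1)+(-5)) − (-9) = -3 → (-1,-5,-3)
replace slot 1: 2·((-5)+(-3)) − (-1) = -15 → (-15,-5,-3)
replace slot 2: 2·((-15)+(-3)) − (-5) = -31 → (-15,-31,-3)
replace slot 3: 2·((-15)+(-31)) − (-3) = -89 → (-15,-31,-89)

-15,-31,-89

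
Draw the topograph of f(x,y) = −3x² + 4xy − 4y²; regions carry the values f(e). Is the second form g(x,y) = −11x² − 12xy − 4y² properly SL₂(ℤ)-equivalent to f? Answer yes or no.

D₁ = -32, D₂ = -32
f is negative-definite; reduce −f:
−f: translate: b→2 (≡-4 mod 6), so (3,-4,4)→(3,2,3)
−f: reduced (well bottom): (3,2,3) with a≤c, −a<b≤a
flip sign back: reduced form of f is (-3,-2,-3)
g is negative-definite; reduce −g:
−g: translate: b→-10 (≡12 mod 22), so (11,12,4)→(11,-10,3)
−g: flip: (11,-10,3)→(3,10,11)
−g: translate: b→-2 (≡10 mod 6), so (3,10,11)→(3,-2,3)
−g: flip: (3,-2,3)→(3,2,3)
−g: reduced (well bottom): (3,2,3) with a≤c, −a<b≤a
flip sign back: reduced form of g is (-3,-2,-3)
reduced forms (-3, -2, -3) vs (-3, -2, -3) ⇒ equivalent

yes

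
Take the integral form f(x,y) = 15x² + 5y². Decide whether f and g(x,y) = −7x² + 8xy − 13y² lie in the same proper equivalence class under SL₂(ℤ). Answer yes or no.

D₁ = -300, D₂ = -300
f: flip: (15,0,5)→(5,0,15)
f: reduced (well bottom): (5,0,15) with a≤c, −a<b≤a
g is negative-definite; reduce −g:
−g: translate: b→6 (≡-8 mod 14), so (7,-8,13)→(7,6,12)
−g: reduced (well bottom): (7,6,12) with a≤c, −a<b≤a
flip sign back: reduced form of g is (-7,-6,-12)
reduced forms (5, 0, 15) vs (-7, -6, -12) ⇒ inequivalent

no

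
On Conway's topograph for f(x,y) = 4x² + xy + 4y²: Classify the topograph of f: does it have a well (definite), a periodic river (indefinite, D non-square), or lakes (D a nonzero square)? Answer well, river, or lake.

D = b²−4ac = 1² − 4·4·4 = -63
D < 0 ⇒ definite ⇒ every region one sign ⇒ single well

well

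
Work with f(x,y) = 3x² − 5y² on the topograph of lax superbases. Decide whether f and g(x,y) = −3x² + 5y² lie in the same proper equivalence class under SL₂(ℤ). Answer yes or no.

D₁ = 60, D₂ = 60
river cycle of f (length 2): (3, 6, -2), (-2, 6, 3)
river cycle of g (length 2): (-3, 6, 2), (2, 6, -3)
cycles differ ⇒ inequivalent

no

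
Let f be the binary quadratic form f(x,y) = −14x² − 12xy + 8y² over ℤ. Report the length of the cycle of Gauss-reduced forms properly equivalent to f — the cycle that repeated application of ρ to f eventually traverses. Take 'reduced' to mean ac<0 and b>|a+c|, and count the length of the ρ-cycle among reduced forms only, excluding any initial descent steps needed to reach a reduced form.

D = 592, ⌊√D⌋ = 24
descent: ρ → (8,12,-14)  [lands on river]
river: ρ → (-14,16,6)
river: ρ → (6,20,-8)
river: ρ → (-8,12,14)
river: ρ → (14,16,-6)
river: ρ → (-6,20,8)
ρ-cycle length = 6 (tail of 1 descent step not counted)

6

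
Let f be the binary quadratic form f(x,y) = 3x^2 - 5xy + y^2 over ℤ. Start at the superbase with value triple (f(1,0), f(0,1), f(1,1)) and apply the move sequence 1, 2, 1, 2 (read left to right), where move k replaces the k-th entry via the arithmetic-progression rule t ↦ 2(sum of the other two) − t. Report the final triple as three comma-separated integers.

start (3,1,-1) = (f(1,0),f(0,1),f(1,1))
replace slot 1: 2·(1+(-1)) − 3 = -3 → (-3,1,-1)
replace slot 2: 2·((-3)+(-1)) − 1 = -9 → (-3,-9,-1)
replace slot 1: 2·((-9)+(-1)) − (-3) = -17 → (-17,-9,-1)
replace slot 2: 2·((-17)+(-1)) − (-9) = -27 → (-17,-27,-1)

-17,-27,-1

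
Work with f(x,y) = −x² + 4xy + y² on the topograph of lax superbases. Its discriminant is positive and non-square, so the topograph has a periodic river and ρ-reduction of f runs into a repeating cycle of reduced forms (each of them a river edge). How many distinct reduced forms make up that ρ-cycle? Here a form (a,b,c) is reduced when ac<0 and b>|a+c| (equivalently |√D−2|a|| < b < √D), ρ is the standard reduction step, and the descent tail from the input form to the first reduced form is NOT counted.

D = 20, ⌊√D⌋ = 4
river: ρ → (1,4,-1)
river: ρ → (-1,4,1)
ρ-cycle length = 2 (tail of 0 descent steps not counted)

2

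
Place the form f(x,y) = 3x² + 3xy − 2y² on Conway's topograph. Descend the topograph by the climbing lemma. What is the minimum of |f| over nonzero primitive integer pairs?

river: ρ → (-2,5,1)
river: ρ → (1,5,-2)
river: ρ → (-2,3,3)
river: ρ → (3,3,-2)
closes: descent 0, river 4
min |a| on river = 1

1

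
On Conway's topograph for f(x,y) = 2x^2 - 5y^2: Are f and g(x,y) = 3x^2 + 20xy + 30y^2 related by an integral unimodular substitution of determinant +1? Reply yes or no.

D₁ = 40, D₂ = 40
river cycle of f (length 6): (2, 4, -3), (-3, 2, 3), (3, 4, -2), (-2, 4, 3), (3, 2, -3), (-3, 4, 2)
river cycle of g (length 6): (3, 2, -3), (-3, 4, 2), (2, 4, -3), (-3, 2, 3), (3, 4, -2), (-2, 4, 3)
cycles coincide ⇒ equivalent

yes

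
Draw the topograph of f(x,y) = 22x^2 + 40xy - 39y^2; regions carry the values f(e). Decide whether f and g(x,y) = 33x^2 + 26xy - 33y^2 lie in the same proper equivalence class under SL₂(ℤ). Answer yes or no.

D₁ = 5032, D₂ = 5032
river cycle of f (length 26): (-39, 38, 23), (23, 54, -23), (-23, 38, 39), (39, 40, -22), (-22, 48, 31), (31, 14, -39), (-39, 64, 6), (6, 68, -17), (-17, 68, 6), (6, 64, -39), … (16 more)
river cycle of g (length 18): (-33, 40, 26), (26, 64, -9), (-9, 62, 33), (33, 70, -1), (-1, 70, 33), (33, 62, -9), (-9, 64, 26), (26, 40, -33), (-33, 26, 33), (33, 40, -26), … (8 more)
cycles differ ⇒ inequivalent

no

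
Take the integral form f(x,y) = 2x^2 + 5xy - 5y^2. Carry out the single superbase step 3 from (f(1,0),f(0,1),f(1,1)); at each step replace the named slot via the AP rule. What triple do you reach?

start (2,-5,2) = (f(1,0),f(0,1),f(1,1))
replace slot 3: 2·(2+(-5)) − 2 = -8 → (2,-5,-8)

2,-5,-8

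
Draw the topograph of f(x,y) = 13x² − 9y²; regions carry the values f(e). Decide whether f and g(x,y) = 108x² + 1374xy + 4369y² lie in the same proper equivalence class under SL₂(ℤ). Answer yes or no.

D₁ = 468, D₂ = 468
river cycle of f (length 6): (-9, 18, 4), (4, 14, -17), (-17, 20, 1), (1, 20, -17), (-17, 14, 4), (4, 18, -9)
river cycle of g (length 6): (-9, 18, 4), (4, 14, -17), (-17, 20, 1), (1, 20, -17), (-17, 14, 4), (4, 18, -9)
cycles coincide ⇒ equivalent

yes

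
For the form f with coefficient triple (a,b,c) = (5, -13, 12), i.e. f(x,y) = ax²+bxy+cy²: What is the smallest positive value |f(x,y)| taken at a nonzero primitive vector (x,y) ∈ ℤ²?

translate: b→-3 (≡-13 mod 10), so (5,-13,12)→(5,-3,4)
flip: (5,-3,4)→(4,3,5)
reduced (well bottom): (4,3,5) with a≤c, −a<b≤a
well minimum = a = 4

4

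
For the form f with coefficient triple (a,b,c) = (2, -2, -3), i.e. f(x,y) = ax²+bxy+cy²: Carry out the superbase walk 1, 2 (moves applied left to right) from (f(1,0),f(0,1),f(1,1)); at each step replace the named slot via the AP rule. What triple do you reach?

start (2,-3,-3) = (f(1,0),f(0,1),f(1,1))
replace slot 1: 2·((-3)+(-3)) − 2 = -14 → (-14,-3,-3)
replace slot 2: 2·((-14)+(-3)) − (-3) = -31 → (-14,-31,-3)

-14,-31,-3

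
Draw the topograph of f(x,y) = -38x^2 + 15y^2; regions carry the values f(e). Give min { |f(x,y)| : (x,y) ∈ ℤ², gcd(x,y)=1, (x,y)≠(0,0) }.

descent: ρ → (15,30,-23)  [lands on river]
river: ρ → (-23,16,22)
river: ρ → (22,28,-17)
river: ρ → (-17,40,10)
river: ρ → (10,40,-17)
river: ρ → (-17,28,22)
river: ρ → (22,16,-23)
river: ρ → (-23,30,15)
closes: descent 1, river 8
min |a| on river = 10

10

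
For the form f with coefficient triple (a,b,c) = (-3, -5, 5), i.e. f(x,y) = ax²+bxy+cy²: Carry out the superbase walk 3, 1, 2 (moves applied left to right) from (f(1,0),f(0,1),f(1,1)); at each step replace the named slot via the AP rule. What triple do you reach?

start (-3,5,-3) = (f(1,0),f(0,1),f(1,1))
replace slot 3: 2·((-3)+5) − (-3) = 7 → (-3,5,7)
replace slot 1: 2·(5+7) − (-3) = 27 → (27,5,7)
replace slot 2: 2·(27+7) − 5 = 63 → (27,63,7)

27,63,7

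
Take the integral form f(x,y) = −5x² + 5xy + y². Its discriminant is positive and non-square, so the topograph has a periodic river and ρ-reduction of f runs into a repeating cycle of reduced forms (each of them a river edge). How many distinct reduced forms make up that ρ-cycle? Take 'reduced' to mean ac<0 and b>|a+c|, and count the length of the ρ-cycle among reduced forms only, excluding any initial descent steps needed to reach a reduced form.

D = 45, ⌊√D⌋ = 6
river: ρ → (1,5,-5)
river: ρ → (-5,5,1)
ρ-cycle length = 2 (tail of 0 descent steps not counted)

2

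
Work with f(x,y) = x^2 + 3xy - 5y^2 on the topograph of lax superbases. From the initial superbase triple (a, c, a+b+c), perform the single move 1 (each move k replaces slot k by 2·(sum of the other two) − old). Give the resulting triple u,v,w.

start (1,-5,-1) = (f(1,0),f(0,1),f(1,1))
replace slot 1: 2·((-5)+(-1)) − 1 = -13 → (-13,-5,-1)

-13,-5,-1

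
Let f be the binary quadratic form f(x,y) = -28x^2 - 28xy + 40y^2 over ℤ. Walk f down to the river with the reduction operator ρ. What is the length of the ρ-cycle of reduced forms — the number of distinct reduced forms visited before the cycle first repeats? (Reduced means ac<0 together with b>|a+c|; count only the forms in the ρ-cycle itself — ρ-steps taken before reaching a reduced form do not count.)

D = 5264, ⌊√D⌋ = 72
descent: ρ → (40,28,-28)  [lands on river]
river: ρ → (-28,28,40)
river: ρ → (40,52,-16)
river: ρ → (-16,44,52)
river: ρ → (52,60,-8)
river: ρ → (-8,68,20)
river: ρ → (20,52,-32)
river: ρ → (-32,12,40)
river: ρ → (40,68,-4)
river: ρ → (-4,68,40)
river: ρ → (40,12,-32)
river: ρ → (-32,52,20)
river: ρ → (20,68,-8)
river: ρ → (-8,60,52)
river: ρ → (52,44,-16)
river: ρ → (-16,52,40)
ρ-cycle length = 16 (tail of 1 descent step not counted)

16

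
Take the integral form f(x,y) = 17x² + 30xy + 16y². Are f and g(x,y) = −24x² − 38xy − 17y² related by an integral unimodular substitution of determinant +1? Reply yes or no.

D₁ = -188, D₂ = -188
f: translate: b→-4 (≡30 mod 34), so (17,30,16)→(17,-4,3)
f: flip: (17,-4,3)→(3,4,17)
f: translate: b→-2 (≡4 mod 6), so (3,4,17)→(3,-2,16)
f: reduced (well bottom): (3,-2,16) with a≤c, −a<b≤a
g is negative-definite; reduce −g:
−g: translate: b→-10 (≡38 mod 48), so (24,38,17)→(24,-10,3)
−g: flip: (24,-10,3)→(3,10,24)
−g: translate: b→-2 (≡10 mod 6), so (3,10,24)→(3,-2,16)
−g: reduced (well bottom): (3,-2,16) with a≤c, −a<b≤a
flip sign back: reduced form of g is (-3,2,-16)
reduced forms (3, -2, 16) vs (-3, 2, -16) ⇒ inequivalent

no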